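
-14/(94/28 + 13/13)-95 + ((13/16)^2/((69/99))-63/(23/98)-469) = -299797787/359168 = -834.70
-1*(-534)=534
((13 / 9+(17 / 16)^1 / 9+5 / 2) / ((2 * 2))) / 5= 0.20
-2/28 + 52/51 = 677/714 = 0.95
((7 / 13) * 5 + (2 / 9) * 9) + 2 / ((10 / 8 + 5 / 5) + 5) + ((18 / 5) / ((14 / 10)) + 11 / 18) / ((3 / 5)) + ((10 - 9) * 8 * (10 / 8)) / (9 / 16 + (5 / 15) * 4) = 2215559 / 142506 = 15.55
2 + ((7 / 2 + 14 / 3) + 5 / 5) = 67 / 6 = 11.17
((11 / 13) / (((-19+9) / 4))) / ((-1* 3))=22 / 195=0.11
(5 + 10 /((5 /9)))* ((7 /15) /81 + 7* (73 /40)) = 2857267 /9720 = 293.96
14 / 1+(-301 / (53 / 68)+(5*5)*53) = 50499 / 53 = 952.81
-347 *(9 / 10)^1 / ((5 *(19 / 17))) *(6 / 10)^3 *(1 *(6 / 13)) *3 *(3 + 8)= -141912243 / 771875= -183.85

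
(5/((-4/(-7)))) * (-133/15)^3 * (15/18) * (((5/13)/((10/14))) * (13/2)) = -115279213/6480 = -17790.00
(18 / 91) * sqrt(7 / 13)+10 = 18 * sqrt(91) / 1183+10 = 10.15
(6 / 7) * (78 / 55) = 468 / 385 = 1.22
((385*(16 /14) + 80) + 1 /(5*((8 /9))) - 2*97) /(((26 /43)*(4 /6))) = 1683321 /2080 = 809.29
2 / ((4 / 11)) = 11 / 2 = 5.50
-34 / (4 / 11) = -187 / 2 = -93.50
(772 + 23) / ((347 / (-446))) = -354570 / 347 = -1021.82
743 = 743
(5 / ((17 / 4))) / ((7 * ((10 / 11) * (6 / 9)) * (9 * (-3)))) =-11 / 1071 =-0.01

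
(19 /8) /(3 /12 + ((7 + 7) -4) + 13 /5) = 95 /514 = 0.18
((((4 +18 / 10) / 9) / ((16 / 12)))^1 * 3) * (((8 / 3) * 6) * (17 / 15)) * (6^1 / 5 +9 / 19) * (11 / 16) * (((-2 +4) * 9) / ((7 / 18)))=23280939 / 16625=1400.36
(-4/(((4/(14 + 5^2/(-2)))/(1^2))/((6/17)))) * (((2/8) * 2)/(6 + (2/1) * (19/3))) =-27/1904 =-0.01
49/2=24.50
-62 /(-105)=62 /105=0.59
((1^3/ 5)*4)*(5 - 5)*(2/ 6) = 0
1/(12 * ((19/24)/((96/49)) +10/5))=192/5539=0.03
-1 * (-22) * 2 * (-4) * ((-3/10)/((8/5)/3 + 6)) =396/49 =8.08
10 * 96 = 960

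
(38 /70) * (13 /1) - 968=-33633 /35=-960.94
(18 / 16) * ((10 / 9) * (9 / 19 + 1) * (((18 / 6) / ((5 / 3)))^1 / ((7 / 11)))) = 99 / 19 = 5.21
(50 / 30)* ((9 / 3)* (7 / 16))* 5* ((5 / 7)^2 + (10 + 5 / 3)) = 22375 / 168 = 133.18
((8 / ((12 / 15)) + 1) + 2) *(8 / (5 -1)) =26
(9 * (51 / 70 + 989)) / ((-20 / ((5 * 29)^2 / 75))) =-174795963 / 1400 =-124854.26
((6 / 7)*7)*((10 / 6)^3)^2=31250 / 243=128.60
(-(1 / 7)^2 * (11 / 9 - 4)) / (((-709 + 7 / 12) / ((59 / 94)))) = -2950 / 58733409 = -0.00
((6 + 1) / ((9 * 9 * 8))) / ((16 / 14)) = 49 / 5184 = 0.01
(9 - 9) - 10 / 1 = -10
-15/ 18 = -5/ 6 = -0.83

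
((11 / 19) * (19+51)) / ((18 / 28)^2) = 150920 / 1539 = 98.06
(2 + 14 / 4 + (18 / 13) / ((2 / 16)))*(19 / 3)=8189 / 78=104.99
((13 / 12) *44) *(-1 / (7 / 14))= -286 / 3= -95.33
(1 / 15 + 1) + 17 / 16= 511 / 240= 2.13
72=72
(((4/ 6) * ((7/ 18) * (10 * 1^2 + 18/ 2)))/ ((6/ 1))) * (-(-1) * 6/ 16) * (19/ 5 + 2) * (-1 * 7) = -26999/ 2160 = -12.50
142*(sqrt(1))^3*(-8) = -1136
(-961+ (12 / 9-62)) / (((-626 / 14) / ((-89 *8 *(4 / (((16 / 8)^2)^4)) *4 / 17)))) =-59.81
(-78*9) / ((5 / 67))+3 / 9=-141097 / 15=-9406.47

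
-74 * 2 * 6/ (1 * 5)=-888/ 5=-177.60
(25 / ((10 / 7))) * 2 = 35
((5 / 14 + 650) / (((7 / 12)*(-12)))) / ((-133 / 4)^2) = -72840 / 866761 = -0.08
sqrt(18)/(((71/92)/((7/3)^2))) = 4508* sqrt(2)/213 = 29.93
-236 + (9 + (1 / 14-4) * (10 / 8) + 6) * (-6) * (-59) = 93397 / 28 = 3335.61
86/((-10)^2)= 43/50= 0.86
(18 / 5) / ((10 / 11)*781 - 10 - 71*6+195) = 0.01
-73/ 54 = -1.35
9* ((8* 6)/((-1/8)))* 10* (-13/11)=40843.64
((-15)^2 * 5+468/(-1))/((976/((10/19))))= 3285/9272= 0.35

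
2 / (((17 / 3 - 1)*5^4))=3 / 4375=0.00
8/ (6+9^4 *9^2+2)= 8/ 531449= 0.00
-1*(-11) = 11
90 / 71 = 1.27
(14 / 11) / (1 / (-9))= -126 / 11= -11.45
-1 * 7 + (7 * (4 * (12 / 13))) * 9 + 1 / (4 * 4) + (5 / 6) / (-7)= 985241 / 4368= 225.56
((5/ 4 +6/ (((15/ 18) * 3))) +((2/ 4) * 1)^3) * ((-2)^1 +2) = 0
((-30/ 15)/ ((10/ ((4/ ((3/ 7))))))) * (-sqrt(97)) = 18.38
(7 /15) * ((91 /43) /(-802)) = -637 /517290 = -0.00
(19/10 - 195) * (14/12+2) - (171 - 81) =-42089/60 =-701.48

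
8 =8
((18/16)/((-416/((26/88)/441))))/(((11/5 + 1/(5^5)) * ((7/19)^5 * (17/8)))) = -7737809375/135541948405248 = -0.00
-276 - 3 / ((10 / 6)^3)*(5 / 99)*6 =-75954 / 275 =-276.20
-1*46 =-46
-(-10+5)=5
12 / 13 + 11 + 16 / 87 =13693 / 1131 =12.11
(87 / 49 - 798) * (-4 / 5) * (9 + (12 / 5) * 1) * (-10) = -3558168 / 49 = -72615.67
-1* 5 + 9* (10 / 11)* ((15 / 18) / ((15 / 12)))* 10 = 545 / 11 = 49.55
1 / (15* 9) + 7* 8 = 7561 / 135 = 56.01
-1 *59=-59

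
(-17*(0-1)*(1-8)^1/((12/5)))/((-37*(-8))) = -595/3552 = -0.17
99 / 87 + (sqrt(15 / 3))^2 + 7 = 381 / 29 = 13.14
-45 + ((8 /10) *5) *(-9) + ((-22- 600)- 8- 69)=-780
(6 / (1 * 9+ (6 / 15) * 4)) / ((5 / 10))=60 / 53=1.13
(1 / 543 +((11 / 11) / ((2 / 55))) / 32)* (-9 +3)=-29929 / 5792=-5.17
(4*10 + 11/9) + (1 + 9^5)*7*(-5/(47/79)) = -1469441813/423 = -3473857.71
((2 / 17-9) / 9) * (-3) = 151 / 51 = 2.96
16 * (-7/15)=-112/15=-7.47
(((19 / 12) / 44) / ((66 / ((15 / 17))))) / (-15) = -19 / 592416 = -0.00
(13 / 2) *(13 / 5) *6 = 507 / 5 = 101.40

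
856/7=122.29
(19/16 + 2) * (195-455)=-3315/4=-828.75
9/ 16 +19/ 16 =7/ 4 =1.75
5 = 5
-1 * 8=-8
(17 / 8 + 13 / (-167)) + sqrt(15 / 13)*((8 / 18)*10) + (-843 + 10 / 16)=-561339 / 668 + 40*sqrt(195) / 117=-835.55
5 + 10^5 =100005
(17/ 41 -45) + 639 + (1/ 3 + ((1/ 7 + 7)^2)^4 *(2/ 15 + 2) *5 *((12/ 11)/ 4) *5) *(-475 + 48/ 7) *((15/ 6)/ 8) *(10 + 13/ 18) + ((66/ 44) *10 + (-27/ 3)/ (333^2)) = -3328069073355691813721841515/ 21526632299807712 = -154602402596.22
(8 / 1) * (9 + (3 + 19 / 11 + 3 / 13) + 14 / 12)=51908 / 429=121.00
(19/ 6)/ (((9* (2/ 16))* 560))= 19/ 3780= 0.01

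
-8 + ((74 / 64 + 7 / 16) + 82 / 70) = -5863 / 1120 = -5.23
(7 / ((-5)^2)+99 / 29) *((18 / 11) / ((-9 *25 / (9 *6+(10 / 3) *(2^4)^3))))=-7594808 / 20625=-368.23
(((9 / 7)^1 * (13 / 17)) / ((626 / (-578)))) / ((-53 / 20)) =39780 / 116123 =0.34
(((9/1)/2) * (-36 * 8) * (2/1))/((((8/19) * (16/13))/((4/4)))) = -20007/4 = -5001.75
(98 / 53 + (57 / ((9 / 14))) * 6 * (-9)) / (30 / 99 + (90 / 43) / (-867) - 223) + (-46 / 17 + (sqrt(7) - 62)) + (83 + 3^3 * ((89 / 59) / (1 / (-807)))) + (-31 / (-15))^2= -35855133639125077763 / 1092341853915075 + sqrt(7)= -32821.45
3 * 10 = 30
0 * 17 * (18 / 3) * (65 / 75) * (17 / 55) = 0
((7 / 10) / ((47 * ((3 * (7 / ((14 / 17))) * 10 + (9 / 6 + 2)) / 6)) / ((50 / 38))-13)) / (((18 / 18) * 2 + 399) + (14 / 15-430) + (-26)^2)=3150 / 4449173539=0.00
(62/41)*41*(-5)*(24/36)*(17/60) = -527/9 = -58.56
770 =770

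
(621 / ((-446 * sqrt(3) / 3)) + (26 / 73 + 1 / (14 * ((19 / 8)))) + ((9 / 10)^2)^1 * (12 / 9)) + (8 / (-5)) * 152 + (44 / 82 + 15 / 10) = -4770800739 / 19903450 - 621 * sqrt(3) / 446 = -242.11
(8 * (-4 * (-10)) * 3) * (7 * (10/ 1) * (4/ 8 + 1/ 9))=123200/ 3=41066.67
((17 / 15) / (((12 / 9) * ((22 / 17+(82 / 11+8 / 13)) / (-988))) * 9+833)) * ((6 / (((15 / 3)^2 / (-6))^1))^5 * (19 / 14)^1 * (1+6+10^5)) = -195468188173870689792 / 170936851708984375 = -1143.51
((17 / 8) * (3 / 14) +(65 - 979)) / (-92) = 102317 / 10304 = 9.93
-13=-13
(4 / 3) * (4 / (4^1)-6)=-20 / 3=-6.67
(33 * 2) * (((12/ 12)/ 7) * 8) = 528/ 7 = 75.43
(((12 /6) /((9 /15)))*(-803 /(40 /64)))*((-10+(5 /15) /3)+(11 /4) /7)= 7686316 /189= 40668.34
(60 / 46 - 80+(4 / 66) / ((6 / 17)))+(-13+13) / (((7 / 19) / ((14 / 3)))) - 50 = -292649 / 2277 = -128.52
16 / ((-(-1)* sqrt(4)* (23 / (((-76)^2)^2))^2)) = 8904278299639808 / 529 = 16832284120302.09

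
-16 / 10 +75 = 367 / 5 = 73.40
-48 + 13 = -35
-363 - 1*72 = -435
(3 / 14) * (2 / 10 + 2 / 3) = 13 / 70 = 0.19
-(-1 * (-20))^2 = -400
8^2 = 64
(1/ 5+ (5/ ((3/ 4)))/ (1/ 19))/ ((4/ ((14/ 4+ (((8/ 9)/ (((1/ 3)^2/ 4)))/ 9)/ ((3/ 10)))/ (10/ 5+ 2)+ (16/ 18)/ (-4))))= 1486243/ 12960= 114.68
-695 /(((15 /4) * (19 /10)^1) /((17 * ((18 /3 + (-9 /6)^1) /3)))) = -47260 /19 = -2487.37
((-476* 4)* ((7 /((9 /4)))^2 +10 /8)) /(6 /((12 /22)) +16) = -1685516 /2187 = -770.70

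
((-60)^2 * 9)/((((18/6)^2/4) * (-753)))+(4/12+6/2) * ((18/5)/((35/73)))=51876/8785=5.91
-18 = -18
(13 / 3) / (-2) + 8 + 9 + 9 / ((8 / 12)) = 85 / 3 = 28.33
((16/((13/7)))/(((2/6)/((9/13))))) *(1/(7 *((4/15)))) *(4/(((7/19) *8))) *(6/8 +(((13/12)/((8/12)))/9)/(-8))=9.46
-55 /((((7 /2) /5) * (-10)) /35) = 275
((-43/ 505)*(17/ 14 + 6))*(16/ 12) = -0.82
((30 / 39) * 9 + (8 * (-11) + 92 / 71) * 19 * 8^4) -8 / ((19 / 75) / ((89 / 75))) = -118334418134 / 17537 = -6747700.18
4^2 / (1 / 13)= 208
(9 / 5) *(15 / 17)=27 / 17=1.59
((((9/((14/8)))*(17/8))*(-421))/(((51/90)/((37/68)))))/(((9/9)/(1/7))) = -2102895/3332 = -631.12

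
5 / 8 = 0.62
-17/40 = -0.42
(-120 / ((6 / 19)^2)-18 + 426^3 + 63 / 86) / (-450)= -19945349293 / 116100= -171794.57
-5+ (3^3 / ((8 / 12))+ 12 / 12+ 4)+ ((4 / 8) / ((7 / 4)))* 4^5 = 4663 / 14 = 333.07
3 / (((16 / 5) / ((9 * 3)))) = 405 / 16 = 25.31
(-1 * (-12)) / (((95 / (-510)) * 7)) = -1224 / 133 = -9.20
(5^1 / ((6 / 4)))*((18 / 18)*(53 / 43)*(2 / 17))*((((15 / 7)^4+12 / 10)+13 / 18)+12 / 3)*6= 78.32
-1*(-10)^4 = -10000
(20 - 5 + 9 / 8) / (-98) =-129 / 784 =-0.16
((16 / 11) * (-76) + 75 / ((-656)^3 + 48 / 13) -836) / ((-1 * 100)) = 694746447619 / 73398107200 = 9.47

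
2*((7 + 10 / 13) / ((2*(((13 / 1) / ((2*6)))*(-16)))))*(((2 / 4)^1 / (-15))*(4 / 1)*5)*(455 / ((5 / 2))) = 707 / 13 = 54.38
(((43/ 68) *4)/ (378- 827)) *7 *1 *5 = -1505/ 7633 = -0.20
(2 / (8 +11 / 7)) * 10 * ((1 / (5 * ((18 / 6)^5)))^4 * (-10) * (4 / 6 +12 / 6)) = -448 / 17521091615025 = -0.00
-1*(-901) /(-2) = -901 /2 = -450.50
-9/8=-1.12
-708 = -708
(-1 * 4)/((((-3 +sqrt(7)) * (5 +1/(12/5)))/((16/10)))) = 192 * sqrt(7)/325 +576/325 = 3.34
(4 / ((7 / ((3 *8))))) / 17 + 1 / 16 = 1655 / 1904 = 0.87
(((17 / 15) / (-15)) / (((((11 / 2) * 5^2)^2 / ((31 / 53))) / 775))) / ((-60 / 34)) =555458 / 541096875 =0.00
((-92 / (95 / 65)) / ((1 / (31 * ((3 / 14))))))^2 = 3092916996 / 17689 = 174849.74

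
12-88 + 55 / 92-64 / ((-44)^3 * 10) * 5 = -9233101 / 122452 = -75.40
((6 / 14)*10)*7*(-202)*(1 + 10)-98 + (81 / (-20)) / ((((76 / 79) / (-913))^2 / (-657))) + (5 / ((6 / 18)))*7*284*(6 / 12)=276845029352033 / 115520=2396511680.68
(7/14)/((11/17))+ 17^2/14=1649/77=21.42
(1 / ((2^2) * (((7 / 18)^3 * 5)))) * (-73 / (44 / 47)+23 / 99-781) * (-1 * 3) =82635309 / 37730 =2190.18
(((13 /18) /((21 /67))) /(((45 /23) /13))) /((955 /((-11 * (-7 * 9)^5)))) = 1671400247517 /9550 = 175015732.72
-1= -1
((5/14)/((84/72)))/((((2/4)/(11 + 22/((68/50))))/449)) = 7470.76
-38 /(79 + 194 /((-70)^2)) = -93100 /193647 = -0.48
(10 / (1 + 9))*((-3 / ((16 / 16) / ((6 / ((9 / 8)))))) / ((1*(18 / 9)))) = -8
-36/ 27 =-4/ 3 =-1.33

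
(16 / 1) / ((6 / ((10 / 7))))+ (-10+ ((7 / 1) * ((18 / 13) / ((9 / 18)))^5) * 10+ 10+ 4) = 88946170772 / 7797153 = 11407.52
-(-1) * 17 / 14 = 17 / 14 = 1.21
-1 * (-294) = 294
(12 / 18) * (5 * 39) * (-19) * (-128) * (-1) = -316160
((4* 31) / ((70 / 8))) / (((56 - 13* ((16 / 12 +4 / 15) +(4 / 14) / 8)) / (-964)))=-1912576 / 4863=-393.29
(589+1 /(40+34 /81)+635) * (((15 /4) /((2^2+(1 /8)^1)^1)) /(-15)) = -1335819 /18007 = -74.18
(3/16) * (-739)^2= 102397.69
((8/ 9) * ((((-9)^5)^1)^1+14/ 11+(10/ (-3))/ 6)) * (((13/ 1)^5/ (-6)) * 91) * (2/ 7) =84448824589.66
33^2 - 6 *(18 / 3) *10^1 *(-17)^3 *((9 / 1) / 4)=3980619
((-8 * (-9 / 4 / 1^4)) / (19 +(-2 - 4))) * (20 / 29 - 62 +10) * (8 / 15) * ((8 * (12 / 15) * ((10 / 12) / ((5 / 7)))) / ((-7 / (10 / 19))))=761856 / 35815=21.27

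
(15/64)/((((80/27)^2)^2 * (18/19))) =3365793/1048576000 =0.00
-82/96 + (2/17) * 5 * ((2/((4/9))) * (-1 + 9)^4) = 8846663/816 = 10841.50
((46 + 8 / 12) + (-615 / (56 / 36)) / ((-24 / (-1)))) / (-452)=-0.07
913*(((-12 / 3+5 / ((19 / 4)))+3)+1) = 18260 / 19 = 961.05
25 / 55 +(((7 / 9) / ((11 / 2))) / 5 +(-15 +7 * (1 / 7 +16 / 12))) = -2071 / 495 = -4.18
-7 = -7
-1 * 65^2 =-4225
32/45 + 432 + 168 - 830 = -10318/45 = -229.29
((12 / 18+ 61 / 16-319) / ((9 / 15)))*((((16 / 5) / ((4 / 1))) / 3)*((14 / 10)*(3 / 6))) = -105679 / 1080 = -97.85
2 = 2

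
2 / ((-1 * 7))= -2 / 7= -0.29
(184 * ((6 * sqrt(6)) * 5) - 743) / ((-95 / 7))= 5201 / 95 - 7728 * sqrt(6) / 19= -941.55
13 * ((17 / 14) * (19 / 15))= 4199 / 210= 20.00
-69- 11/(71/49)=-5438/71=-76.59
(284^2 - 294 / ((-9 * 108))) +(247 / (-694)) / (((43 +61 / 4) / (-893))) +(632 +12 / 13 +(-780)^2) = 689694.68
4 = 4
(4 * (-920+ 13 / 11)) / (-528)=3369 / 484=6.96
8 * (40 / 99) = 3.23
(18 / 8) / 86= 9 / 344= 0.03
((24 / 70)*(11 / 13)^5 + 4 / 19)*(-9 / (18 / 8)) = -354802592 / 246909845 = -1.44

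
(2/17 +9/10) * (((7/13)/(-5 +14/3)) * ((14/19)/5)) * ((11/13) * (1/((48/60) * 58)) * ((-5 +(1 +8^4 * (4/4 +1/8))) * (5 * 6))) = -965945673/1583023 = -610.19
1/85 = 0.01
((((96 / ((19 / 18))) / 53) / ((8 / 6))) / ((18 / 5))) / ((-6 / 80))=-4800 / 1007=-4.77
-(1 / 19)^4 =-1 / 130321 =-0.00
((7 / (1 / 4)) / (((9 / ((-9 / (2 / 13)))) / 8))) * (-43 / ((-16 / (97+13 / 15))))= -5744284 / 15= -382952.27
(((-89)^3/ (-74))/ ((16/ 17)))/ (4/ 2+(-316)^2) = 7921/ 78144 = 0.10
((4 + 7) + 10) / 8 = 21 / 8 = 2.62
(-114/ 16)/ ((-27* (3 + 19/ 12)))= 19/ 330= 0.06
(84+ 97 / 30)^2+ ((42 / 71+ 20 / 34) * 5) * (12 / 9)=8274911623 / 1086300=7617.52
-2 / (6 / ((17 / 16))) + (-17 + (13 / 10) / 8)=-17.19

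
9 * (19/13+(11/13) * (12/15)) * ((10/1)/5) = 2502/65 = 38.49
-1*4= -4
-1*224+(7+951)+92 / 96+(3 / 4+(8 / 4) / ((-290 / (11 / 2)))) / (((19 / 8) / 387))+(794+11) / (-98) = 390069431 / 462840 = 842.77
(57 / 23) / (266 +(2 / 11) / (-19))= 11913 / 1278616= 0.01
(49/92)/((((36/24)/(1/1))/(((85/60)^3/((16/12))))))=240737/317952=0.76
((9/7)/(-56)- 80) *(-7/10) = 31369/560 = 56.02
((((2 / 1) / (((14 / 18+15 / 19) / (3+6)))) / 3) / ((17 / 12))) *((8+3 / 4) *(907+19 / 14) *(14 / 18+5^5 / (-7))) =-76317832665 / 7973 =-9572034.70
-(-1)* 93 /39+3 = 70 /13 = 5.38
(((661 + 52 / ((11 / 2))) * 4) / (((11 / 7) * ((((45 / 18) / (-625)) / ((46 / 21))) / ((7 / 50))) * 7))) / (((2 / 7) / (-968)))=189980000 / 3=63326666.67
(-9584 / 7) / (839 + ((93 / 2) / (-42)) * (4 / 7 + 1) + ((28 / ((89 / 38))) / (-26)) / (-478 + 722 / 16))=-1075203543232 / 657510847349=-1.64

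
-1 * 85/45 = -17/9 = -1.89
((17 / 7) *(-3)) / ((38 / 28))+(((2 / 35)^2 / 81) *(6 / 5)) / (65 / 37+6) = -4841182126 / 901789875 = -5.37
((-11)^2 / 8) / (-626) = -121 / 5008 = -0.02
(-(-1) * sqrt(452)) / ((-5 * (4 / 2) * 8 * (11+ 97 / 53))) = -53 * sqrt(113) / 27200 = -0.02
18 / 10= 9 / 5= 1.80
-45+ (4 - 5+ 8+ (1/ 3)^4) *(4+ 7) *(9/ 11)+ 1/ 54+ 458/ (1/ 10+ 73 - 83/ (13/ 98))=67113263/ 3879198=17.30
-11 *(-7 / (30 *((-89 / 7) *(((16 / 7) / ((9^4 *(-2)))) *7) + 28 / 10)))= 1178793 / 1293076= 0.91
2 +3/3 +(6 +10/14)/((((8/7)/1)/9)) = 55.88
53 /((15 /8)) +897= 13879 /15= 925.27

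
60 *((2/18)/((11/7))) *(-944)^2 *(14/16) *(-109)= -360572528.48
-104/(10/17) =-884/5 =-176.80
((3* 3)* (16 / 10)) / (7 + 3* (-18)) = -72 / 235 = -0.31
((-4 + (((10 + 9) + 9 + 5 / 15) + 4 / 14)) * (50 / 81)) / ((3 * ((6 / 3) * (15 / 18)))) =5170 / 1701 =3.04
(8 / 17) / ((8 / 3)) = 3 / 17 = 0.18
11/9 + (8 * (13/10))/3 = 4.69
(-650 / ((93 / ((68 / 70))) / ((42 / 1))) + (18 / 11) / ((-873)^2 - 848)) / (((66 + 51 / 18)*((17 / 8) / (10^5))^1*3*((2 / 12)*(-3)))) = 236886284422400000 / 1822629280241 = 129969.54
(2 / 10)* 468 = 93.60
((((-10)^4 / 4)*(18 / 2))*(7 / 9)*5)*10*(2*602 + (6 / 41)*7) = 43230250000 / 41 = 1054396341.46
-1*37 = -37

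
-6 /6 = -1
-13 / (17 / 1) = -13 / 17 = -0.76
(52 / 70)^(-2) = 1225 / 676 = 1.81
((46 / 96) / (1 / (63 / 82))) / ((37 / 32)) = 483 / 1517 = 0.32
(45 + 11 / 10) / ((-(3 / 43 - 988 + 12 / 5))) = 0.05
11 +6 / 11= 127 / 11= 11.55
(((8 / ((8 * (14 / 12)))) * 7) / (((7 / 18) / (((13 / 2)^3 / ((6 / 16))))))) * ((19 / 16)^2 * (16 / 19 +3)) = 27425151 / 448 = 61216.85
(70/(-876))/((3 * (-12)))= 35/15768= 0.00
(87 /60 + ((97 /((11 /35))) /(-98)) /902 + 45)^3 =4196246753640188569239 /41879530198583000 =100198.04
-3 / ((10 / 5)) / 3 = -1 / 2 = -0.50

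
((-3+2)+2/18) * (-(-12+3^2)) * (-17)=136/3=45.33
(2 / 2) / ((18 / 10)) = 5 / 9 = 0.56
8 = 8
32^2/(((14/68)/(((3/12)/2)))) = 4352/7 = 621.71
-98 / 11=-8.91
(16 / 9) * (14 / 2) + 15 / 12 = 493 / 36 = 13.69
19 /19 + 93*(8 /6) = 125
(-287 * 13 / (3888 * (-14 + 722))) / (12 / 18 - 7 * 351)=3731 / 6761558592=0.00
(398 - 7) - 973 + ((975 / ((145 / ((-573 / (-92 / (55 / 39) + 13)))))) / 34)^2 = -27411651528927 / 47483024836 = -577.29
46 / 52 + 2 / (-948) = 2719 / 3081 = 0.88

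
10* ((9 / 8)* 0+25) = 250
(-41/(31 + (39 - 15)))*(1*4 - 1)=-123/55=-2.24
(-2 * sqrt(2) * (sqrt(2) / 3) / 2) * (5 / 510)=-1 / 153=-0.01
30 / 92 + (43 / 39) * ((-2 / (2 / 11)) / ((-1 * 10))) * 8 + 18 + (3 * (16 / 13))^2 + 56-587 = -489.34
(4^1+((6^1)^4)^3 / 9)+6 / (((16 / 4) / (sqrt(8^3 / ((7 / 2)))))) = 48 * sqrt(7) / 7+241864708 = 241864726.14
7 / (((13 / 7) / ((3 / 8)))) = 147 / 104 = 1.41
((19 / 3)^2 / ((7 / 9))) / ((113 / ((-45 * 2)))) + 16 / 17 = -539674 / 13447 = -40.13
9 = 9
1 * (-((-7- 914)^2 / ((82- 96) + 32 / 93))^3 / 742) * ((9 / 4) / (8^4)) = 177424720.13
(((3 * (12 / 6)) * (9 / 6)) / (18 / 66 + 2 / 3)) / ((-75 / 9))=-891 / 775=-1.15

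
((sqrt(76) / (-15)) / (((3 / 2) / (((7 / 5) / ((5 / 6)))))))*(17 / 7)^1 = -136*sqrt(19) / 375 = -1.58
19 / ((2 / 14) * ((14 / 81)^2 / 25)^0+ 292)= 133 / 2045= 0.07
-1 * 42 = -42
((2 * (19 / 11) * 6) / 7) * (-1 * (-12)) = 2736 / 77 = 35.53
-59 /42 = -1.40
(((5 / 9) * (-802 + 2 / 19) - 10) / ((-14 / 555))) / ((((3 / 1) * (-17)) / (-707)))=727687325 / 2907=250322.44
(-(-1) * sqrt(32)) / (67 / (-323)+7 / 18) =23256 * sqrt(2) / 1055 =31.17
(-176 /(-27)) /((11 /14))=224 /27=8.30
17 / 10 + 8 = 9.70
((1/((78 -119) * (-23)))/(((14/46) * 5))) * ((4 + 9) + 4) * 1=17/1435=0.01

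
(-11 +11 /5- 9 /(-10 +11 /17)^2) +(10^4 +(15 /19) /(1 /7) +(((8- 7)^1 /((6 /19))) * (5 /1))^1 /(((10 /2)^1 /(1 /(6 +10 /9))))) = 341474275823 /34157440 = 9997.07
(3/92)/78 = 1/2392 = 0.00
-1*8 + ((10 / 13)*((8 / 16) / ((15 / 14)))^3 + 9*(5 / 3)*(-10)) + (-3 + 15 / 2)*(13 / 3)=-2429303 / 17550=-138.42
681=681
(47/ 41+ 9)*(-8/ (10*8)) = -208/ 205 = -1.01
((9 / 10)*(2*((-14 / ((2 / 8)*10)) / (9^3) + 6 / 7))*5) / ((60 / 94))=509339 / 42525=11.98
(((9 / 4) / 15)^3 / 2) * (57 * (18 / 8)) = 13851 / 64000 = 0.22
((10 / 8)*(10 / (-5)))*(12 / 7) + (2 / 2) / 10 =-293 / 70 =-4.19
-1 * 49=-49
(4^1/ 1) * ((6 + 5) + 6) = 68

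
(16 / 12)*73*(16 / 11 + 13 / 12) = 247.02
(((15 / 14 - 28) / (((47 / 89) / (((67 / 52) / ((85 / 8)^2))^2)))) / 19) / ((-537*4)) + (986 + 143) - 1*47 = 2464734252896869238 / 2277942932094375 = 1082.00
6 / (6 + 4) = 3 / 5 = 0.60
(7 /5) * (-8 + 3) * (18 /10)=-63 /5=-12.60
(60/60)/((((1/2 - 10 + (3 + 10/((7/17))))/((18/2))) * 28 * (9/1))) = 1/498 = 0.00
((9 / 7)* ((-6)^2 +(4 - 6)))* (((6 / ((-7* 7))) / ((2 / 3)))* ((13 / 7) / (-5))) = 35802 / 12005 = 2.98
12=12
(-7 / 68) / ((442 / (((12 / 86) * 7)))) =-147 / 646204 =-0.00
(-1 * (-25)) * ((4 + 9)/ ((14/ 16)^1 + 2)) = 2600/ 23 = 113.04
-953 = -953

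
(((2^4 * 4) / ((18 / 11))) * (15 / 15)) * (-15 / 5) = -117.33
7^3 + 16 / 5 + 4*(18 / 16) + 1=3517 / 10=351.70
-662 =-662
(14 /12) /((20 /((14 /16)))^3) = 2401 /24576000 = 0.00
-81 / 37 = -2.19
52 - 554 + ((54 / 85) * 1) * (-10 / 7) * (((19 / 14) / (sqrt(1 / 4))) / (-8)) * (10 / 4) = -1670099 / 3332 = -501.23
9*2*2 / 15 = 12 / 5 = 2.40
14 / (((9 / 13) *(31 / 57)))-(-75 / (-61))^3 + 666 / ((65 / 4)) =104703281707 / 1372100145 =76.31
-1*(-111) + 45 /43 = 4818 /43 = 112.05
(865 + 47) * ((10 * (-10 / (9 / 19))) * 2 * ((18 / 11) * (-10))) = 69312000 / 11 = 6301090.91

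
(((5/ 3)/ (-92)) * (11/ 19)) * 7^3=-18865/ 5244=-3.60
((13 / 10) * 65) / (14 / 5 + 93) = 845 / 958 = 0.88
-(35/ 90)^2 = -49/ 324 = -0.15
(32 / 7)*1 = 32 / 7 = 4.57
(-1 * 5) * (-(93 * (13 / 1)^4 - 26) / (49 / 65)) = 863247775 / 49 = 17617301.53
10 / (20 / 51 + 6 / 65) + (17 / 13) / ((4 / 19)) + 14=1705853 / 41756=40.85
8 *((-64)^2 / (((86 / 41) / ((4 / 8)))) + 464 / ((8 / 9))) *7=3608080 / 43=83908.84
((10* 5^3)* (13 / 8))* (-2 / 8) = -8125 / 16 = -507.81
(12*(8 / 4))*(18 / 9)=48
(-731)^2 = 534361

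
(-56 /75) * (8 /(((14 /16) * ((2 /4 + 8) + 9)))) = -1024 /2625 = -0.39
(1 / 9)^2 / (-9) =-1 / 729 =-0.00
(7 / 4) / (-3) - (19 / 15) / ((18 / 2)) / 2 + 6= 2887 / 540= 5.35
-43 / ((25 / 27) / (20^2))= -18576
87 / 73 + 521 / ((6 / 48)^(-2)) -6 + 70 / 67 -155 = -47148557 / 313024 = -150.62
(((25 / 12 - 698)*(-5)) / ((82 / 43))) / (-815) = -359093 / 160392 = -2.24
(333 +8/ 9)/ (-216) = -3005/ 1944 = -1.55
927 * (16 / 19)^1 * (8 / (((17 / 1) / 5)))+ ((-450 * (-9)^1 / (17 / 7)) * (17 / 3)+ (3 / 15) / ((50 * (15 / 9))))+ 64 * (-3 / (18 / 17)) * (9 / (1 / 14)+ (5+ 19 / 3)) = -49478333779 / 3633750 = -13616.33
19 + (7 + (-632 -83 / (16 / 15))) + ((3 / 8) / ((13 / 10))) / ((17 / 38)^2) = -41018697 / 60112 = -682.37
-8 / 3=-2.67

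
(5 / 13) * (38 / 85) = 38 / 221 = 0.17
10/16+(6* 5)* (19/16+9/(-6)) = -35/4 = -8.75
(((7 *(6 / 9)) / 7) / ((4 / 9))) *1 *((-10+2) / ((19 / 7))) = -84 / 19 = -4.42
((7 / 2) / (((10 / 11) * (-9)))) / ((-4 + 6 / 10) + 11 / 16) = 44 / 279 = 0.16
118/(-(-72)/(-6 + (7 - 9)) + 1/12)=-1416/107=-13.23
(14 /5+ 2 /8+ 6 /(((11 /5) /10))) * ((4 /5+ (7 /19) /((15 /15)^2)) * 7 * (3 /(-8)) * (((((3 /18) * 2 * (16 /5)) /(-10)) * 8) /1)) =79.36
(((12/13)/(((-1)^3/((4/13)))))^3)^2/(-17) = -12230590464/396067447082177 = -0.00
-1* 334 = -334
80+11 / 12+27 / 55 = 53729 / 660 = 81.41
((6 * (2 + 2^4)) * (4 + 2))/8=81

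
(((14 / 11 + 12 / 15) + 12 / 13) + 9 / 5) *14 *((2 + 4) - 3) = 144018 / 715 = 201.42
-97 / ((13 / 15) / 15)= -21825 / 13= -1678.85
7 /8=0.88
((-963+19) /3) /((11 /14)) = -400.48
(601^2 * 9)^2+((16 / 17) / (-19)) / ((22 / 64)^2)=413019731034564539 / 39083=10567759154480.58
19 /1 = 19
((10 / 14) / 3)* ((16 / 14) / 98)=20 / 7203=0.00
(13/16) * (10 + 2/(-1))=13/2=6.50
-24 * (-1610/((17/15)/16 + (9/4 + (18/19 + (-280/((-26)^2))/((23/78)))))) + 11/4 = 30108747881/1451884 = 20737.71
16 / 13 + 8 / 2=5.23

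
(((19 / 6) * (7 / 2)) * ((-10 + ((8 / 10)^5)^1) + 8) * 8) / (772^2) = -115843 / 465612500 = -0.00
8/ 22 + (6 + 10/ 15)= 7.03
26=26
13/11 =1.18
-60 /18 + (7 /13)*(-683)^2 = 251183.05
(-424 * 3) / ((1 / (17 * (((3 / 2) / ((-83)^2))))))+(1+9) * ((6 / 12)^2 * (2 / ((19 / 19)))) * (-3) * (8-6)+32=-18658 / 6889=-2.71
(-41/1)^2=1681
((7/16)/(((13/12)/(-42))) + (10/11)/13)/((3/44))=-9662/39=-247.74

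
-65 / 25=-13 / 5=-2.60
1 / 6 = 0.17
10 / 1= 10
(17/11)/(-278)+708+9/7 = 15182851/21406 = 709.28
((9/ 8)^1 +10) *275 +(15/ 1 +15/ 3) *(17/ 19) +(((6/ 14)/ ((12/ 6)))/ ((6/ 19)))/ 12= 19645651/ 6384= 3077.33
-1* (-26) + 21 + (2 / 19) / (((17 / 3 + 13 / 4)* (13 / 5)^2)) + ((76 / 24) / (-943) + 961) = 1959507202165 / 1943958666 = 1008.00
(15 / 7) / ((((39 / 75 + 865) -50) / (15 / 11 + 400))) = 551875 / 523292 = 1.05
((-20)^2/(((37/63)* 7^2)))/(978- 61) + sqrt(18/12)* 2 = 3600/237503 + sqrt(6) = 2.46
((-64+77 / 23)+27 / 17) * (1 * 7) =-413.45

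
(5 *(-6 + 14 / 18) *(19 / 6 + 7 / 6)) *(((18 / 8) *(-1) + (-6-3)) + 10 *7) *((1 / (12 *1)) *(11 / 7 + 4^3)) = -12204725 / 336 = -36323.59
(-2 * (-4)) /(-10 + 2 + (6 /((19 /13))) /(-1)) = -76 /115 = -0.66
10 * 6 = 60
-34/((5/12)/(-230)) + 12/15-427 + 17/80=1467361/80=18342.01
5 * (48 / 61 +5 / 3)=2245 / 183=12.27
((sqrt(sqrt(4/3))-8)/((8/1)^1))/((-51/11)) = -11*sqrt(2)*3^(3/4)/1224 + 11/51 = 0.19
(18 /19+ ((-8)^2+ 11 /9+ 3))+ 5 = 12683 /171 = 74.17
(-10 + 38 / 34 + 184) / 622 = 0.28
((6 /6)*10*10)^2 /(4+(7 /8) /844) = 13504000 /5403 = 2499.35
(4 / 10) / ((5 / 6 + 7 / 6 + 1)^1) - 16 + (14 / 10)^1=-14.47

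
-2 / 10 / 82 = -1 / 410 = -0.00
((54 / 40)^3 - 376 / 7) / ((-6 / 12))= 2870219 / 28000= 102.51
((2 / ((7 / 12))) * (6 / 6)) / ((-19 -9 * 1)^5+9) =-24 / 120472513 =-0.00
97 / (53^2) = 97 / 2809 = 0.03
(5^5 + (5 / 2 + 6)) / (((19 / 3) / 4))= 37602 / 19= 1979.05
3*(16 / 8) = 6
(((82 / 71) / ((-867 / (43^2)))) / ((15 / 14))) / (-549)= 2122652 / 506921895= 0.00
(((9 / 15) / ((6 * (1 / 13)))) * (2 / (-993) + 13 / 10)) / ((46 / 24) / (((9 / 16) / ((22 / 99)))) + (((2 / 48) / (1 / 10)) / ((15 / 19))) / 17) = 230725989 / 107781875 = 2.14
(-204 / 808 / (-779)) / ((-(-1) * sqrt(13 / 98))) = 357 * sqrt(26) / 2045654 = 0.00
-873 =-873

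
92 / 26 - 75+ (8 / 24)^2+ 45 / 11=-86563 / 1287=-67.26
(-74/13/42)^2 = 1369/74529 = 0.02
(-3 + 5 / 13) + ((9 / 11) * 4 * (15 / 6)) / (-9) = -504 / 143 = -3.52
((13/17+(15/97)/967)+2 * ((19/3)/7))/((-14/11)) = -2.02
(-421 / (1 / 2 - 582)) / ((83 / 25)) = 21050 / 96529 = 0.22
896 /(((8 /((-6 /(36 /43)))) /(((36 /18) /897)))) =-4816 /2691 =-1.79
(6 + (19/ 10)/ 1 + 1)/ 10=89/ 100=0.89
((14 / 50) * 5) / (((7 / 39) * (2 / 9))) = 351 / 10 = 35.10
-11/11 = -1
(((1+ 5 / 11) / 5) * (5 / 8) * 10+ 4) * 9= 576 / 11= 52.36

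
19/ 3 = 6.33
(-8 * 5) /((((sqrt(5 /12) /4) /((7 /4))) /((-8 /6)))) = 448 * sqrt(15) /3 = 578.37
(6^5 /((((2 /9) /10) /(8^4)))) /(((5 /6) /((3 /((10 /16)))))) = 41278242816 /5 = 8255648563.20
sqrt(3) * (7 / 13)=0.93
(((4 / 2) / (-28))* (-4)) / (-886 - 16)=-0.00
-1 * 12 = -12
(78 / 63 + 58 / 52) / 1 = 1285 / 546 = 2.35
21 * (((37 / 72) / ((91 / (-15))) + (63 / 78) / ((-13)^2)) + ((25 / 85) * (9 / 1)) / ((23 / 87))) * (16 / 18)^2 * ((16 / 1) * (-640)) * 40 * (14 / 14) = -4697213989683200 / 69581187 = -67506953.99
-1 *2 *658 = -1316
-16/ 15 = -1.07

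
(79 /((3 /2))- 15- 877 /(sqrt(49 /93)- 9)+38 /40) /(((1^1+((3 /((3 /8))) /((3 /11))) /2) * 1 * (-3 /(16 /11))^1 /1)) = -61383368 /14509605- 24556 * sqrt(93) /967307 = -4.48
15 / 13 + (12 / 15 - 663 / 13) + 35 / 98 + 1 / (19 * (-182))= -420919 / 8645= -48.69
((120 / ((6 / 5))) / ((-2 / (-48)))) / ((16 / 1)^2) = 75 / 8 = 9.38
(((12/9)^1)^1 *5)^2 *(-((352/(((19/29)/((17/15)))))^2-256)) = -481503195136/29241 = -16466714.38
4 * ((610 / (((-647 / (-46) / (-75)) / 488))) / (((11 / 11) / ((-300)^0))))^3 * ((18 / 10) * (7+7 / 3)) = -72790638567447086899200000000 / 270840023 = -268758796285610590496.81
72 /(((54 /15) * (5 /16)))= 64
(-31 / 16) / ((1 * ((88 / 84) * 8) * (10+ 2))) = -217 / 11264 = -0.02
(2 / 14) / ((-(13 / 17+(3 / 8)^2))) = -1088 / 6895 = -0.16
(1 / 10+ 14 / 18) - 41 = -3611 / 90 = -40.12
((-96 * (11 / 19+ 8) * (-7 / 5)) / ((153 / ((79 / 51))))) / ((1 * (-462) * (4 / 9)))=-51508 / 906015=-0.06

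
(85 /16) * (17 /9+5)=2635 /72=36.60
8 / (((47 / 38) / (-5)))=-1520 / 47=-32.34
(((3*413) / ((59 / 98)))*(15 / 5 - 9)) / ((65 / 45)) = -111132 / 13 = -8548.62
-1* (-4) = 4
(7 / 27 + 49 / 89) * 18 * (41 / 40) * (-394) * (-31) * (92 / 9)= 1865471.72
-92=-92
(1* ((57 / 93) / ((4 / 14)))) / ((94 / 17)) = 2261 / 5828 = 0.39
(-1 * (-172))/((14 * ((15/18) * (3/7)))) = 172/5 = 34.40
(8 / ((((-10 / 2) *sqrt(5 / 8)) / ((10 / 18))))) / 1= -16 *sqrt(10) / 45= -1.12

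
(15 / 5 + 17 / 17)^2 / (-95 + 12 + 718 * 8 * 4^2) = 16 / 91821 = 0.00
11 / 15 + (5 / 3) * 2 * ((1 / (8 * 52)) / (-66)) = 0.73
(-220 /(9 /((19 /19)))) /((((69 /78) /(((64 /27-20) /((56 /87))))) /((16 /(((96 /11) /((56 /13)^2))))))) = 1870718080 /72657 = 25747.25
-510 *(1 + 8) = -4590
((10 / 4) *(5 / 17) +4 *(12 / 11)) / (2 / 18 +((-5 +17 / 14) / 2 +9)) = 240282 / 340153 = 0.71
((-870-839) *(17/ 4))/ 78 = -29053/ 312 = -93.12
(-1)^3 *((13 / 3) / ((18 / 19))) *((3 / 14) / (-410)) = 247 / 103320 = 0.00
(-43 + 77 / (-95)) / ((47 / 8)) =-33296 / 4465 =-7.46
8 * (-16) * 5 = -640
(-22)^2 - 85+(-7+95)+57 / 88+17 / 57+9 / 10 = 12260257 / 25080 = 488.85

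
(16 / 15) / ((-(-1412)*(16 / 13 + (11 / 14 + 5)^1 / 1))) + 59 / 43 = 398972489 / 290753745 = 1.37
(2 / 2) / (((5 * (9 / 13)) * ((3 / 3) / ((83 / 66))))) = 1079 / 2970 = 0.36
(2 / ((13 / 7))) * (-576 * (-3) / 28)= 864 / 13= 66.46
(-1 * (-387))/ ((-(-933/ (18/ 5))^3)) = 83592/ 3760028875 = 0.00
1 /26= 0.04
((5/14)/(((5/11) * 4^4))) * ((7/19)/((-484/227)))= -227/428032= -0.00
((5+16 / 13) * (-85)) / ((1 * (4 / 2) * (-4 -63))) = 6885 / 1742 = 3.95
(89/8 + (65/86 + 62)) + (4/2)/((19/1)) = 483573/6536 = 73.99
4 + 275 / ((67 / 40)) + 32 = 13412 / 67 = 200.18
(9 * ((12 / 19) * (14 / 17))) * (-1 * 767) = -1159704 / 323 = -3590.41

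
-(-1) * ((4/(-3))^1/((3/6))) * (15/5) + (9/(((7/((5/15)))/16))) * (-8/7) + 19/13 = -9157/637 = -14.38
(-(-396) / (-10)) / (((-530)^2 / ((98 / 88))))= -441 / 2809000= -0.00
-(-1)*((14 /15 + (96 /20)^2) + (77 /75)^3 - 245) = -92789092 /421875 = -219.94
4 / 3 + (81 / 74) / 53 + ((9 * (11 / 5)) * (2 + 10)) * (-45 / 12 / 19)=-10180817 / 223554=-45.54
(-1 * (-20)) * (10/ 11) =200/ 11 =18.18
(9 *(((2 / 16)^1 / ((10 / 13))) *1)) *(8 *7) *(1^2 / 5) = 819 / 50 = 16.38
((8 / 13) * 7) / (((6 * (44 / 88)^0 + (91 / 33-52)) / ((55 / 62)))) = -50820 / 575081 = -0.09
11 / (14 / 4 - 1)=4.40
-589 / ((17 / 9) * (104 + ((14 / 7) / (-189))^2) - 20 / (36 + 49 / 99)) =-36007732467 / 11975880512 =-3.01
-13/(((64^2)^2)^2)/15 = -13/4222124650659840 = -0.00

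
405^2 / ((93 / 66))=3608550 / 31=116404.84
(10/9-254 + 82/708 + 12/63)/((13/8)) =-155.44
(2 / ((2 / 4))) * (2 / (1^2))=8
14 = 14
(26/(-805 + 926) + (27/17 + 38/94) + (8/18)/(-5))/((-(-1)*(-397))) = -9216554/1727170335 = -0.01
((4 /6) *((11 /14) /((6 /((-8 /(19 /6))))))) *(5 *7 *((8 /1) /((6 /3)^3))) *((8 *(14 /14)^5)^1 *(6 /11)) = -640 /19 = -33.68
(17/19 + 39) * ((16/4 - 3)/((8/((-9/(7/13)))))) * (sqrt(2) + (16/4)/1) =-44343/133 - 44343 * sqrt(2)/532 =-451.28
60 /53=1.13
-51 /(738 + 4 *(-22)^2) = -51 /2674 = -0.02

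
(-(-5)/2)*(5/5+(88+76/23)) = 10615/46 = 230.76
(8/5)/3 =8/15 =0.53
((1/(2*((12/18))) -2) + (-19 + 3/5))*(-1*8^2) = 6288/5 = 1257.60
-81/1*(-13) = 1053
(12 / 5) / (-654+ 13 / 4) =-48 / 13015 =-0.00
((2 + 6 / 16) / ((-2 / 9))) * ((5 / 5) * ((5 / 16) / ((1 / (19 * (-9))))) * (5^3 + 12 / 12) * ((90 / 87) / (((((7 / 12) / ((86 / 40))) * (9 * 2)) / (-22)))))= -622394685 / 1856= -335341.96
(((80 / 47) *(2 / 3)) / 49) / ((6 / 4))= 0.02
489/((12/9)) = 366.75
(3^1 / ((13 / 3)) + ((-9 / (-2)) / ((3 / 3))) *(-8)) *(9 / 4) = -4131 / 52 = -79.44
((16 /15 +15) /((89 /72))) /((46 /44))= 127248 /10235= 12.43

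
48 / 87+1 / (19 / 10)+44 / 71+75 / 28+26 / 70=3714741 / 782420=4.75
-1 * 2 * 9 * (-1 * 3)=54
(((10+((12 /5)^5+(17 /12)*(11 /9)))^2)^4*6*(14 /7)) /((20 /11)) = 32026244230713283.67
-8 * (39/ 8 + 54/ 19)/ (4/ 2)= -1173/ 38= -30.87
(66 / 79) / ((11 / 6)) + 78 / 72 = 1459 / 948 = 1.54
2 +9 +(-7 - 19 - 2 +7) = -10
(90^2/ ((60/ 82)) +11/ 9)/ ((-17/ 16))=-1594256/ 153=-10419.97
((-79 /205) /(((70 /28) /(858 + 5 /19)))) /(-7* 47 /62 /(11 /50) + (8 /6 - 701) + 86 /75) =439294273 /2399517866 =0.18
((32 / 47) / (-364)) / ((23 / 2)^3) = -64 / 52038259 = -0.00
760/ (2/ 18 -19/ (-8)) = 54720/ 179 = 305.70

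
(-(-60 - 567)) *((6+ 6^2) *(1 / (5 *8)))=13167 / 20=658.35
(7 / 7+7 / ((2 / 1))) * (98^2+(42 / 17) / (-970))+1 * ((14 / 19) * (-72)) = 13524006069 / 313310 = 43164.94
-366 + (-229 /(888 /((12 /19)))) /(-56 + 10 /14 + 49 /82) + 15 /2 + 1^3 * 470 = 4921267125 /44135746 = 111.50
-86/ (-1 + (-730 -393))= 43/ 562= 0.08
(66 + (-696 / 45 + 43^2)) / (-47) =-28493 / 705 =-40.42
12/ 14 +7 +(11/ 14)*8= 99/ 7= 14.14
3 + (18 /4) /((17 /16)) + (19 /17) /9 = 1126 /153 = 7.36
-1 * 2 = -2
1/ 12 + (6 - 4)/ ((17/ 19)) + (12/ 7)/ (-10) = 15331/ 7140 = 2.15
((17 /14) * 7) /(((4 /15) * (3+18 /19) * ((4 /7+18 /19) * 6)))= 42959 /48480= 0.89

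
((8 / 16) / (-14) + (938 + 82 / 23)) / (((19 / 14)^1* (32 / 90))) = 27285525 / 13984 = 1951.20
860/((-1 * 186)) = -430/93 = -4.62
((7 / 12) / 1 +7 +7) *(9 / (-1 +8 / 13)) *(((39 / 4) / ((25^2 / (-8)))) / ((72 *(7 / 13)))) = 2197 / 2000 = 1.10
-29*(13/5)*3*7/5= -7917/25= -316.68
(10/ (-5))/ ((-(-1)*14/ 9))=-9/ 7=-1.29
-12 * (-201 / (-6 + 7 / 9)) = -21708 / 47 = -461.87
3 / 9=1 / 3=0.33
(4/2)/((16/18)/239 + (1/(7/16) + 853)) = 30114/12878093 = 0.00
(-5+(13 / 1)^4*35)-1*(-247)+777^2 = 1603606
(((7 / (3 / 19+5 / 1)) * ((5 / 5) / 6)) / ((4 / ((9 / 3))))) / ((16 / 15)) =285 / 1792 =0.16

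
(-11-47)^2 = 3364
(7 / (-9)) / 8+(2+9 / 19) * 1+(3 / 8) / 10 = 33023 / 13680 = 2.41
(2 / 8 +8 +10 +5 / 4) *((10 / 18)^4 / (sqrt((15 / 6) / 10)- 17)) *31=-251875 / 72171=-3.49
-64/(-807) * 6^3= 17.13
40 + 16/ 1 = 56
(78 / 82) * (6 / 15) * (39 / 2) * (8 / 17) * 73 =888264 / 3485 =254.88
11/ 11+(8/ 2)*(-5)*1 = -19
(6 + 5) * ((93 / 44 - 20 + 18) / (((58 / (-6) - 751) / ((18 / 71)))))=-135 / 324044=-0.00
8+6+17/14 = 213/14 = 15.21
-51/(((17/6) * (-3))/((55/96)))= 3.44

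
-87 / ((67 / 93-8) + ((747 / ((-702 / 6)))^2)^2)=-231087051 / 4394288056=-0.05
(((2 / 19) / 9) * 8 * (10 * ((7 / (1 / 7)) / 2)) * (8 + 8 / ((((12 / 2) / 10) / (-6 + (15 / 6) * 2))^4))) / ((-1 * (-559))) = 22140160 / 7742709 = 2.86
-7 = -7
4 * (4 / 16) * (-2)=-2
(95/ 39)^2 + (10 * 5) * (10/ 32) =262325/ 12168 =21.56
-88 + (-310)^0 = -87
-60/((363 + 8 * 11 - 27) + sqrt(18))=-12720/89879 + 90 * sqrt(2)/89879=-0.14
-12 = -12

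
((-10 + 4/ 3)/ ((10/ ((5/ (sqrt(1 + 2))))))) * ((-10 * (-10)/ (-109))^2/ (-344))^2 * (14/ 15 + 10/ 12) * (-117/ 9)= 1399531250 * sqrt(3)/ 7047038871603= 0.00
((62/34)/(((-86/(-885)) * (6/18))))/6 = 27435/2924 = 9.38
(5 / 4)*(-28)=-35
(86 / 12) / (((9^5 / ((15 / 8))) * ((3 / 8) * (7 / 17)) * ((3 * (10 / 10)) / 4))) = 7310 / 3720087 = 0.00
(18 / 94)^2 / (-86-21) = -81 / 236363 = -0.00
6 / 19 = 0.32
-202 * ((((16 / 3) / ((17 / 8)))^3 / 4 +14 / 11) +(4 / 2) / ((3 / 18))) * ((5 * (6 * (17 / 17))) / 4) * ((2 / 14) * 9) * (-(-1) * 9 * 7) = -114235002630 / 54043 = -2113779.82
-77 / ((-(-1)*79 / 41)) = -3157 / 79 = -39.96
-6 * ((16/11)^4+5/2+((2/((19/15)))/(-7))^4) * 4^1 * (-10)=7673056680446040/4581179456161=1674.91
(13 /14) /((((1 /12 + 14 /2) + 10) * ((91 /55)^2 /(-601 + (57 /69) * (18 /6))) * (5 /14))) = -19988232 /600691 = -33.28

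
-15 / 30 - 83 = -167 / 2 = -83.50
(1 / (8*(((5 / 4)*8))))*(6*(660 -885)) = -135 / 8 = -16.88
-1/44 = -0.02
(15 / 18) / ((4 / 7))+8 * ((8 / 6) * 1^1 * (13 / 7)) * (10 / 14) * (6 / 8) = 14195 / 1176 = 12.07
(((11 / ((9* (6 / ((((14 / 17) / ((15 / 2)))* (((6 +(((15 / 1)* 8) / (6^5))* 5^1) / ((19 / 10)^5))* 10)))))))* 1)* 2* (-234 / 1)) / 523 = -788387600000 / 16048932236361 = -0.05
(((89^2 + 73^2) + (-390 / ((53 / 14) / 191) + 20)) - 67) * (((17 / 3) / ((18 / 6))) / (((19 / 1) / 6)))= -3888478 / 1007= -3861.45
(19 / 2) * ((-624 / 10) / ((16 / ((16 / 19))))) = -156 / 5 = -31.20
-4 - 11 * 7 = -81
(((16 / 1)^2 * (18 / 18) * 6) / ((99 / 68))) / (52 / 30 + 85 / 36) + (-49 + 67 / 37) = 63136698 / 299959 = 210.48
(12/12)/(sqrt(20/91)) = sqrt(455)/10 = 2.13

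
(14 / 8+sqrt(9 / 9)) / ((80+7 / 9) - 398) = -99 / 11420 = -0.01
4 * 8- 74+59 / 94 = -3889 / 94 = -41.37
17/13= 1.31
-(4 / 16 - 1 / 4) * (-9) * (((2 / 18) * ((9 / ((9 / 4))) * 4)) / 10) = 0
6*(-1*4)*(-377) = 9048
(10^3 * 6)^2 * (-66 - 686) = -27072000000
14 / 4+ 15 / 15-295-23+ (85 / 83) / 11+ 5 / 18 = -2572982 / 8217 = -313.13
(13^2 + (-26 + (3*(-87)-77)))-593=-788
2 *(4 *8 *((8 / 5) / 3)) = 512 / 15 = 34.13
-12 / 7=-1.71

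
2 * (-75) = -150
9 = 9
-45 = -45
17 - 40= -23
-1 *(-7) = 7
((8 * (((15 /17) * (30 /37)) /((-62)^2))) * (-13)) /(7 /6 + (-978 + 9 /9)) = 0.00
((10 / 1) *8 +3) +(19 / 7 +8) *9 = 1256 / 7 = 179.43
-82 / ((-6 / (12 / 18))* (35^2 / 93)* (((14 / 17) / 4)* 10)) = 43214 / 128625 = 0.34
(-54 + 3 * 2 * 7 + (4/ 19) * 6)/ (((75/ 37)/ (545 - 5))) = -271728/ 95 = -2860.29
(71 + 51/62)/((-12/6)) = -4453/124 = -35.91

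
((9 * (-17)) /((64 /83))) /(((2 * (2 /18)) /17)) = -1942947 /128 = -15179.27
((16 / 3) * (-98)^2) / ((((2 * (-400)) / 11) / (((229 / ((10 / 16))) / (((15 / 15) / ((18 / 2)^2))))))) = -2612787408 / 125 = -20902299.26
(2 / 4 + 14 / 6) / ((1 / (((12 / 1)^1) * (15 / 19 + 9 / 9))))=1156 / 19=60.84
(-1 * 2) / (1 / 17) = -34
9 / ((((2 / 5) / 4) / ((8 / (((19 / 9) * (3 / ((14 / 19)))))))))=30240 / 361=83.77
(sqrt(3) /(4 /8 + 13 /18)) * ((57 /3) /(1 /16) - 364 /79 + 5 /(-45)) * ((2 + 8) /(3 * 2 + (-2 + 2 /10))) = 10639450 * sqrt(3) /18249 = 1009.81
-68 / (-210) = 34 / 105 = 0.32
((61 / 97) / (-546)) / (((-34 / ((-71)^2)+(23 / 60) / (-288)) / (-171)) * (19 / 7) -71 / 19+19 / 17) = 2574447572160 / 5854167971647151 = 0.00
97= 97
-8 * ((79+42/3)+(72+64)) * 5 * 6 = -54960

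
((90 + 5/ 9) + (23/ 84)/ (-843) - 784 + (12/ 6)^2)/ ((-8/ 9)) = 48820963/ 62944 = 775.63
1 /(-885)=-1 /885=-0.00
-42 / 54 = -7 / 9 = -0.78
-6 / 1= -6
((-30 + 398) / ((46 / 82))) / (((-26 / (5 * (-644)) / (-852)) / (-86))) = 5952842732.31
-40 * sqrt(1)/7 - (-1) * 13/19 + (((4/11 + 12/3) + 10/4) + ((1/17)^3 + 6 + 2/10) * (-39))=-17248683887/71877190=-239.97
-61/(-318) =0.19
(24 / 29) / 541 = 24 / 15689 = 0.00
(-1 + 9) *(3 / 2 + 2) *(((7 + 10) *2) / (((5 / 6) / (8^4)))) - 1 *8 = 23396312 / 5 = 4679262.40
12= 12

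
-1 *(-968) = 968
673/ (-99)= -6.80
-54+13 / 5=-257 / 5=-51.40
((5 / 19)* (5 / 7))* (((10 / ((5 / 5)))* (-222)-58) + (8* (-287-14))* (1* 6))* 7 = -22007.89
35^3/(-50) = -1715/2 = -857.50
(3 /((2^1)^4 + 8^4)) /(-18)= -1 /24672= -0.00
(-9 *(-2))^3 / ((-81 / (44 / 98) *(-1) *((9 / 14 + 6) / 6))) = 6336 / 217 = 29.20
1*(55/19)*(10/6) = 275/57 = 4.82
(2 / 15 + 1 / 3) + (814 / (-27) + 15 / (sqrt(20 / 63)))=-4007 / 135 + 9 * sqrt(35) / 2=-3.06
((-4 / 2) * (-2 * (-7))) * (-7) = 196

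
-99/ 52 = -1.90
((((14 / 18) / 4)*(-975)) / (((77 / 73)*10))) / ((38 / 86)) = -204035 / 5016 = -40.68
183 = 183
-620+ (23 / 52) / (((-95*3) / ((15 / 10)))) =-6125623 / 9880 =-620.00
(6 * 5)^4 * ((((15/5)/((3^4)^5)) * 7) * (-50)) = -3500000/14348907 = -0.24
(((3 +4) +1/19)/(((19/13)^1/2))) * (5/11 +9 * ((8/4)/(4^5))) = 2315989/508288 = 4.56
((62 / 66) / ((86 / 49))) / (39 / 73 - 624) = -110887 / 129165894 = -0.00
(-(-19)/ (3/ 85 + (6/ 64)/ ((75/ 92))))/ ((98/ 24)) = 775200/ 25039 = 30.96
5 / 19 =0.26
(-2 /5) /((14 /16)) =-16 /35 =-0.46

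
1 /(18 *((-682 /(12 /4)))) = -1 /4092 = -0.00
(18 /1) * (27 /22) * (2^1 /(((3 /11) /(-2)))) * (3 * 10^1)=-9720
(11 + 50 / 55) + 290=301.91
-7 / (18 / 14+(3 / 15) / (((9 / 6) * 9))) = -5.38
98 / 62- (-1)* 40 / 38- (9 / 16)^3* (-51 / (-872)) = 5517826881 / 2103738368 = 2.62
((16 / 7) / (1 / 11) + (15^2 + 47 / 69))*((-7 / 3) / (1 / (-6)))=242296 / 69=3511.54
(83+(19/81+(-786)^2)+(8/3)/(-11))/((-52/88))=-1101060364/1053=-1045641.37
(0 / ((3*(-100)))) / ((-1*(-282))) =0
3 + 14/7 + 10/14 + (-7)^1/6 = 191/42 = 4.55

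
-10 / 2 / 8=-5 / 8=-0.62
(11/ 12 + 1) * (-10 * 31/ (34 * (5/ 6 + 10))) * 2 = -713/ 221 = -3.23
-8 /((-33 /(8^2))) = 512 /33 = 15.52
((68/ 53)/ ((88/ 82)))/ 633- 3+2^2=369736/ 369039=1.00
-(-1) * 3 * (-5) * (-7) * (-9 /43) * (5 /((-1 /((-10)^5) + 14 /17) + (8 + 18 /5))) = -8032500000 /908160731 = -8.84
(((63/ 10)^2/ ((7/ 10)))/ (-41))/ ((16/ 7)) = -3969/ 6560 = -0.61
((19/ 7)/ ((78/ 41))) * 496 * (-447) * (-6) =172713648/ 91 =1897952.18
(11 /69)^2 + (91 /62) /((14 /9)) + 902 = 533080369 /590364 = 902.97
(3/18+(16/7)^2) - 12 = -1943/294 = -6.61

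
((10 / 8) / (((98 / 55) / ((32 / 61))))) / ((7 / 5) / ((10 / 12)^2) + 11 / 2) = 275000 / 5616331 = 0.05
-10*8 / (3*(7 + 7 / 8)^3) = -40960 / 750141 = -0.05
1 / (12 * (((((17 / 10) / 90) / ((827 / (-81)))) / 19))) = -392825 / 459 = -855.83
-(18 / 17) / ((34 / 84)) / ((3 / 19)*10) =-1.66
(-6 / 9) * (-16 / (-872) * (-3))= 4 / 109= 0.04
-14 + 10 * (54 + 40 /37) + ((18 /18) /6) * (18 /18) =119209 /222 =536.98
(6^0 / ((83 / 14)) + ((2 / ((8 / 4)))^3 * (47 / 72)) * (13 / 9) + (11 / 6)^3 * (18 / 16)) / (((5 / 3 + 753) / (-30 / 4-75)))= -0.88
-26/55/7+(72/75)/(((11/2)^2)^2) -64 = -164149542/2562175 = -64.07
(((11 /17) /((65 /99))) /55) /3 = 33 /5525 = 0.01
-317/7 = -45.29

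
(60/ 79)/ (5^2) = 12/ 395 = 0.03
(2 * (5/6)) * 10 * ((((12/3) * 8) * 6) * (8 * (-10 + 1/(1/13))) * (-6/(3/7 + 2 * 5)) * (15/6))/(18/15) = -6720000/73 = -92054.79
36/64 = 9/16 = 0.56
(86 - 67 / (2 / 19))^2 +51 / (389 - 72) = 384267921 / 1268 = 303050.41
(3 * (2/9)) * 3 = 2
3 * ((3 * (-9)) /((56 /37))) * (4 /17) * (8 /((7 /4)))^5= -50281316352 /2000033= -25140.24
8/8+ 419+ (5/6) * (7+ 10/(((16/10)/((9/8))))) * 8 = 12325/24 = 513.54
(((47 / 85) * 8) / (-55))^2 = 141376 / 21855625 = 0.01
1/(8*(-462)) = -1/3696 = -0.00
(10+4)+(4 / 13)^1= 186 / 13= 14.31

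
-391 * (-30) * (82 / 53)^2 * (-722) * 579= -32971710515760 / 2809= -11737881992.08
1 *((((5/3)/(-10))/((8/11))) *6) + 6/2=13/8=1.62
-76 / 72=-19 / 18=-1.06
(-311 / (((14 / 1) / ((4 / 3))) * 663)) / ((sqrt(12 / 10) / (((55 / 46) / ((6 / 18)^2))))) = -17105 * sqrt(30) / 213486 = -0.44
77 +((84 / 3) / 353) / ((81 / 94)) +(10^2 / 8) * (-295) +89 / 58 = -2992467052 / 829197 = -3608.87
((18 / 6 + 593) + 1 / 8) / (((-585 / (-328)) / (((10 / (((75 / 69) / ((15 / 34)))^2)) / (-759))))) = -4497167 / 6199050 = -0.73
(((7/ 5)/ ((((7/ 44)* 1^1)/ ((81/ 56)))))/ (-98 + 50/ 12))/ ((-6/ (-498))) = -11.26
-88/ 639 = -0.14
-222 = -222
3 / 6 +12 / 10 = 17 / 10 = 1.70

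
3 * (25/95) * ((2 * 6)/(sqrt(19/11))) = 180 * sqrt(209)/361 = 7.21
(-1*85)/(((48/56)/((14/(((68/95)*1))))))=-23275/12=-1939.58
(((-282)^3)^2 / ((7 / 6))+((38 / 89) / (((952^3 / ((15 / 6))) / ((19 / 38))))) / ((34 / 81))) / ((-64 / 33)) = -222270499859788.29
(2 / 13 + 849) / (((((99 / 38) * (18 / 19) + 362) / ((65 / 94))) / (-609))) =-981.14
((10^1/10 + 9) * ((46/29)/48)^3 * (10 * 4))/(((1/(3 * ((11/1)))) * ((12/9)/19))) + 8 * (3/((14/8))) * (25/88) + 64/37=331226512703/26681956224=12.41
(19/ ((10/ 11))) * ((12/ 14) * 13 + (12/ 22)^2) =239.10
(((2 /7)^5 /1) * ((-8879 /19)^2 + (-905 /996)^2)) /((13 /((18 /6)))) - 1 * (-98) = 316166261469428 /1630114812417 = 193.95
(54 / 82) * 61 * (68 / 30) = 18666 / 205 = 91.05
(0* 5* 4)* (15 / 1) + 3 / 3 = 1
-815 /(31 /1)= -815 /31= -26.29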